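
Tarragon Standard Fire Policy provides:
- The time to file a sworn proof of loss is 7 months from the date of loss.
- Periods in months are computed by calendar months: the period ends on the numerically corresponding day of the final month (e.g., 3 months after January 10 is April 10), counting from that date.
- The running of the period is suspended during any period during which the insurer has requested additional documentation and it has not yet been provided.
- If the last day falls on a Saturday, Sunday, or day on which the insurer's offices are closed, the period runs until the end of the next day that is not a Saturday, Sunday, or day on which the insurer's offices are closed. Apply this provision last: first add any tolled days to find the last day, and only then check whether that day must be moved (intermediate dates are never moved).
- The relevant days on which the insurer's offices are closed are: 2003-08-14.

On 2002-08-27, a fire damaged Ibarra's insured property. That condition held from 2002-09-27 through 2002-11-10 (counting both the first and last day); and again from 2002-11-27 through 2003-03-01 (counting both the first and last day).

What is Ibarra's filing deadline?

August 15, 2003

7 months after 2002-08-27 is March 27, 2003.
From September 27, 2002 through November 10, 2002 inclusive is 45 days; tolling adds 45 days: March 27, 2003 + 45 days = May 11, 2003.
From November 27, 2002 through March 1, 2003 inclusive is 95 days; tolling adds 95 days: May 11, 2003 + 95 days = August 14, 2003.
August 14, 2003 is a listed holiday. The next qualifying day is August 15, 2003.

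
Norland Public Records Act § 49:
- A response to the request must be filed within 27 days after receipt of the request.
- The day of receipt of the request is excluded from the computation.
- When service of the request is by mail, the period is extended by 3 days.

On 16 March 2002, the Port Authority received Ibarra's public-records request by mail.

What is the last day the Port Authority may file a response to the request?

27 days after 16 March 2002 is April 12, 2002.
Service was by mail, adding 3 days: April 12, 2002 + 3 days = April 15, 2002.

April 15, 2002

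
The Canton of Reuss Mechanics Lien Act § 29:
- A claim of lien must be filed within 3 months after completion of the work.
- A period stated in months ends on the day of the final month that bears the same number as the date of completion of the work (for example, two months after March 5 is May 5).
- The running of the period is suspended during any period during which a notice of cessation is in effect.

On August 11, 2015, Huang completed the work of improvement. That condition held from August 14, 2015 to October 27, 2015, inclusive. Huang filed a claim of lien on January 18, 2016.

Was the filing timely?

3 months after August 11, 2015 is November 11, 2015.
From August 14, 2015 through October 27, 2015 inclusive is 75 days; tolling adds 75 days: November 11, 2015 + 75 days = January 25, 2016.
The deadline is January 25, 2016; the filing on January 18, 2016 is on or before that date.

Yes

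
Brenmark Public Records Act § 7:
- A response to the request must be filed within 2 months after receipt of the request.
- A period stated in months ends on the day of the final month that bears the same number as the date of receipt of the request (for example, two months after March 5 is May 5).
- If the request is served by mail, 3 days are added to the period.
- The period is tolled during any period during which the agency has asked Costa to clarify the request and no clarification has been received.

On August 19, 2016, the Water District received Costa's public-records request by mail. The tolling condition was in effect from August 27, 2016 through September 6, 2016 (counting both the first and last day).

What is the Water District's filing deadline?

November 2, 2016

2 months after August 19, 2016 is October 19, 2016.
Service was by mail, adding 3 days: October 19, 2016 + 3 days = October 22, 2016.
From August 27, 2016 through September 6, 2016 inclusive is 11 days; tolling adds 11 days: October 22, 2016 + 11 days = November 2, 2016.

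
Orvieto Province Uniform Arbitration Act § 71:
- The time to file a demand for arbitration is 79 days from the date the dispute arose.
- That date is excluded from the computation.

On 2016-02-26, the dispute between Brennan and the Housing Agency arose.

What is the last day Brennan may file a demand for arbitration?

79 days after 2016-02-26 is May 15, 2016.

May 15, 2016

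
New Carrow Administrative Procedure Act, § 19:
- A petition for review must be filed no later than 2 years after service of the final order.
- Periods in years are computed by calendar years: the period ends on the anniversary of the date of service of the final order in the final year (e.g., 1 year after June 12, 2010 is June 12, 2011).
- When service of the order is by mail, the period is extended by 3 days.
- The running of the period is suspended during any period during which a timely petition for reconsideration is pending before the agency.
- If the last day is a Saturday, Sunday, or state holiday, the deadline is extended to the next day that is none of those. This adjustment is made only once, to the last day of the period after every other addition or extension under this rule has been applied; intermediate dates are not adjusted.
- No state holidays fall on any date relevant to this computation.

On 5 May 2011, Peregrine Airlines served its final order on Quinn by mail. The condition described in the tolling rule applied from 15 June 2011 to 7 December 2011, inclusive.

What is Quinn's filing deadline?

October 31, 2013

2 years after 5 May 2011 is May 5, 2013.
Service was by mail, adding 3 days: May 5, 2013 + 3 days = May 8, 2013.
From June 15, 2011 through December 7, 2011 inclusive is 176 days; tolling adds 176 days: May 8, 2013 + 176 days = October 31, 2013.
October 31, 2013 is a Thursday and not a state holiday, so no extension applies.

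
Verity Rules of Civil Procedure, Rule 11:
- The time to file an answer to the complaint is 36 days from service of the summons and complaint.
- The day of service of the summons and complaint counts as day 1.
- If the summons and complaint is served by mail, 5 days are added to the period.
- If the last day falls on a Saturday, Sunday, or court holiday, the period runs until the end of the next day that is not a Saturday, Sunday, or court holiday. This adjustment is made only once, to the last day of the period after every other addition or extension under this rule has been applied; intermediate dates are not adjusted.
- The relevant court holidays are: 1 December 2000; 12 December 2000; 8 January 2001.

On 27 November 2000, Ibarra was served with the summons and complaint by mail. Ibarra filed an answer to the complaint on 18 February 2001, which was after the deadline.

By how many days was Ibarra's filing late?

40 days

Counting 27 November 2000 as day 1, day 36 is January 1, 2001.
Service was by mail, adding 5 days: January 1, 2001 + 5 days = January 6, 2001.
January 6, 2001 is Saturday; January 7, 2001 is Sunday; January 8, 2001 is a listed holiday. The next qualifying day is January 9, 2001.
The deadline is January 9, 2001; from January 9, 2001 to February 18, 2001 is 40 days.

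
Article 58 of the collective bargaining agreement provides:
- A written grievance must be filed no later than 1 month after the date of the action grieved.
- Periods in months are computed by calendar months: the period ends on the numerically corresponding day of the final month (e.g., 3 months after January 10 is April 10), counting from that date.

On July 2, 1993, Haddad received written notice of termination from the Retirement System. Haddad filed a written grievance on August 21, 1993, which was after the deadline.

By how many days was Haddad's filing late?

1 month after July 2, 1993 is August 2, 1993.
The deadline is August 2, 1993; from August 2, 1993 to August 21, 1993 is 19 days.

19 days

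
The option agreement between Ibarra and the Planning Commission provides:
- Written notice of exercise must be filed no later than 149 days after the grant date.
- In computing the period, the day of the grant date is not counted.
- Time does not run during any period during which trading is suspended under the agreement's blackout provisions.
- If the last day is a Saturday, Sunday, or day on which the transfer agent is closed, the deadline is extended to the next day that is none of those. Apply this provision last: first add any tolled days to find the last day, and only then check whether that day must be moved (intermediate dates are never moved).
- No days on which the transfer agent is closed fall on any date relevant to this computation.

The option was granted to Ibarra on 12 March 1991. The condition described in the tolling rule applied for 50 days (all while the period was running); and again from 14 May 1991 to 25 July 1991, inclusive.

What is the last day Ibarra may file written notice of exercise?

December 9, 1991

149 days after 12 March 1991 is August 8, 1991.
Tolling adds 50 days: August 8, 1991 + 50 days = September 27, 1991.
From May 14, 1991 through July 25, 1991 inclusive is 73 days; tolling adds 73 days: September 27, 1991 + 73 days = December 9, 1991.
December 9, 1991 is a Monday and not a day on which the transfer agent is closed, so no extension applies.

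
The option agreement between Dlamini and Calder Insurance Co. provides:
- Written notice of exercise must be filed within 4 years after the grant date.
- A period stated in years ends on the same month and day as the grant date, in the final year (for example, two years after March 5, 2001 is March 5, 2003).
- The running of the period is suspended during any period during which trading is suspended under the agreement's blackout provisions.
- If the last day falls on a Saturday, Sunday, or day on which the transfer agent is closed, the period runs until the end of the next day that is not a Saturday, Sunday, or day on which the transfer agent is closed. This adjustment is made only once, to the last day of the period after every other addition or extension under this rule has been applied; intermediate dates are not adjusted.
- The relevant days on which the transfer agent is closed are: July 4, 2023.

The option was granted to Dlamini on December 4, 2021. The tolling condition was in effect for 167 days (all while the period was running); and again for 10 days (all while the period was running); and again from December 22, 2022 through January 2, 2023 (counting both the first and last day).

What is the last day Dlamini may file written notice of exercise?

4 years after December 4, 2021 is December 4, 2025.
Tolling adds 167 days: December 4, 2025 + 167 days = May 20, 2026.
Tolling adds 10 days: May 20, 2026 + 10 days = May 30, 2026.
From December 22, 2022 through January 2, 2023 inclusive is 12 days; tolling adds 12 days: May 30, 2026 + 12 days = June 11, 2026.
June 11, 2026 is a Thursday and not a day on which the transfer agent is closed, so no extension applies.

June 11, 2026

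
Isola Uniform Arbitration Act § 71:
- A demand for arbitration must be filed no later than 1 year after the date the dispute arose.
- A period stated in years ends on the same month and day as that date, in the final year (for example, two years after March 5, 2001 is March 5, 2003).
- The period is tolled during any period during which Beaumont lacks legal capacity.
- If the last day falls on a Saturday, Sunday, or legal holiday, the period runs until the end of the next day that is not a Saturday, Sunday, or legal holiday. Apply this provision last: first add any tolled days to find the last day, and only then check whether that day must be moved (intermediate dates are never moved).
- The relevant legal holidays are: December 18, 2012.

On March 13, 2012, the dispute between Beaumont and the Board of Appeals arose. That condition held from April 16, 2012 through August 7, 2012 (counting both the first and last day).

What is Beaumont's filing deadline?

1 year after March 13, 2012 is March 13, 2013.
From April 16, 2012 through August 7, 2012 inclusive is 114 days; tolling adds 114 days: March 13, 2013 + 114 days = July 5, 2013.
July 5, 2013 is a Friday and not a legal holiday, so no extension applies.

July 5, 2013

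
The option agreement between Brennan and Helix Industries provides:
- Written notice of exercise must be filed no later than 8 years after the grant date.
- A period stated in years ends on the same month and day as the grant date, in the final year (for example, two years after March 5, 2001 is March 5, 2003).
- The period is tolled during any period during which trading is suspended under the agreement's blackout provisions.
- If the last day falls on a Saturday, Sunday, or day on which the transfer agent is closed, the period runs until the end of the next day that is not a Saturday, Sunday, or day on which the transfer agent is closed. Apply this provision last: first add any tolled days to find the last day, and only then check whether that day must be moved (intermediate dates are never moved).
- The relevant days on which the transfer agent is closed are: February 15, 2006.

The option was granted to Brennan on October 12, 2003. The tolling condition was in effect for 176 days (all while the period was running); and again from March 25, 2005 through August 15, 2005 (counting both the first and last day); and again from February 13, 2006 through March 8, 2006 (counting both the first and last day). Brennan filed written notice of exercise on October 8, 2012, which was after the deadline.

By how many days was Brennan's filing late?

8 years after October 12, 2003 is October 12, 2011.
Tolling adds 176 days: October 12, 2011 + 176 days = April 5, 2012.
From March 25, 2005 through August 15, 2005 inclusive is 144 days; tolling adds 144 days: April 5, 2012 + 144 days = August 27, 2012.
From February 13, 2006 through March 8, 2006 inclusive is 24 days; tolling adds 24 days: August 27, 2012 + 24 days = September 20, 2012.
September 20, 2012 is a Thursday and not a day on which the transfer agent is closed, so no extension applies.
The deadline is September 20, 2012; from September 20, 2012 to October 8, 2012 is 18 days.

18 days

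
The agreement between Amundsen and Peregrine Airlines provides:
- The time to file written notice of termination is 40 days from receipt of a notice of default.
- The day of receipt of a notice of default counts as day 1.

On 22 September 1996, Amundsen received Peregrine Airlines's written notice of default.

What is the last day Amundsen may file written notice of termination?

Counting 22 September 1996 as day 1, day 40 is October 31, 1996.

October 31, 1996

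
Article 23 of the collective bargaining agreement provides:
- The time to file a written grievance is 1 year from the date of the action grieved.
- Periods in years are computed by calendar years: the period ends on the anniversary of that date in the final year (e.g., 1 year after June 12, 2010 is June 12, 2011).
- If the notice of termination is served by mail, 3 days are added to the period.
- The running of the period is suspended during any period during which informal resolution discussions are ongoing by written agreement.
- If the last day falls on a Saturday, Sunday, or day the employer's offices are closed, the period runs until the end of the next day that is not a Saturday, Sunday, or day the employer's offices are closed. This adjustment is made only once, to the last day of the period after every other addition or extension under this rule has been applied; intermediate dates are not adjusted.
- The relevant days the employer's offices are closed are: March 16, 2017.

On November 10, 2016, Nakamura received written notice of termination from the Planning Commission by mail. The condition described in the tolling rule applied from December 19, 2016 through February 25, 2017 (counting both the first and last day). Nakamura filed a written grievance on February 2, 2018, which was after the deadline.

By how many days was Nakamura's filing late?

1 year after November 10, 2016 is November 10, 2017.
Service was by mail, adding 3 days: November 10, 2017 + 3 days = November 13, 2017.
From December 19, 2016 through February 25, 2017 inclusive is 69 days; tolling adds 69 days: November 13, 2017 + 69 days = January 21, 2018.
January 21, 2018 is Sunday. The next qualifying day is January 22, 2018.
The deadline is January 22, 2018; from January 22, 2018 to February 2, 2018 is 11 days.

11 days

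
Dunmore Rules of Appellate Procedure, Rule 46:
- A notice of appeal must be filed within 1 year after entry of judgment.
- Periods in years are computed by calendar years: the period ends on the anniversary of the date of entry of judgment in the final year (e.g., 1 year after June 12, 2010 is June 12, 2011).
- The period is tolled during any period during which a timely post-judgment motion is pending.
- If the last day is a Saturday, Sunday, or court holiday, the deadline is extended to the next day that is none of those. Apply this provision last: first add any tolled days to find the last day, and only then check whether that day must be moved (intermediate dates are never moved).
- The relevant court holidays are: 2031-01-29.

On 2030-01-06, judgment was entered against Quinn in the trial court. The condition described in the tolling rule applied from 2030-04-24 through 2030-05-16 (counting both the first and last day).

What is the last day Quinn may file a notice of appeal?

January 30, 2031

1 year after 2030-01-06 is January 6, 2031.
From April 24, 2030 through May 16, 2030 inclusive is 23 days; tolling adds 23 days: January 6, 2031 + 23 days = January 29, 2031.
January 29, 2031 is a listed holiday. The next qualifying day is January 30, 2031.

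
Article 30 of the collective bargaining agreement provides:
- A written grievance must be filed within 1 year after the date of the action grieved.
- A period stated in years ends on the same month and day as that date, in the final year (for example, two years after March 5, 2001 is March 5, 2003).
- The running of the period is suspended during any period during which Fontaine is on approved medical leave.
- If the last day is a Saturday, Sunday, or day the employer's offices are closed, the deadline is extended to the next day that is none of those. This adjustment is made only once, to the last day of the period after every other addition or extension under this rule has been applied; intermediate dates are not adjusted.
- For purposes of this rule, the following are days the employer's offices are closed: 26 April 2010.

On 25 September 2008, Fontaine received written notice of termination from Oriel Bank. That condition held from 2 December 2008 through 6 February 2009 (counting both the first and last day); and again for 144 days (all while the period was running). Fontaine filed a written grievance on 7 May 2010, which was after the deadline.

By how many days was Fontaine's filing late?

1 year after 25 September 2008 is September 25, 2009.
From December 2, 2008 through February 6, 2009 inclusive is 67 days; tolling adds 67 days: September 25, 2009 + 67 days = December 1, 2009.
Tolling adds 144 days: December 1, 2009 + 144 days = April 24, 2010.
April 24, 2010 is Saturday; April 25, 2010 is Sunday; April 26, 2010 is a listed holiday. The next qualifying day is April 27, 2010.
The deadline is April 27, 2010; from April 27, 2010 to May 7, 2010 is 10 days.

10 days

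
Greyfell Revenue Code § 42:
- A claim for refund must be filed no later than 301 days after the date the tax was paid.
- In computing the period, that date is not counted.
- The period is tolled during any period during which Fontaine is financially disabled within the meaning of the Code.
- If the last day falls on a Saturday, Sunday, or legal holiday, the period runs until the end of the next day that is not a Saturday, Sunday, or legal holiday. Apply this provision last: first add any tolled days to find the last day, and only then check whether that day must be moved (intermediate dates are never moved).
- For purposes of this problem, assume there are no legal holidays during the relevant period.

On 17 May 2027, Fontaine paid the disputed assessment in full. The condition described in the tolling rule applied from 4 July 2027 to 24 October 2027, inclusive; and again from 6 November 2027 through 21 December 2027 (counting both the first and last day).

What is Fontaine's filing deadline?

August 21, 2028

301 days after 17 May 2027 is March 13, 2028.
From July 4, 2027 through October 24, 2027 inclusive is 113 days; tolling adds 113 days: March 13, 2028 + 113 days = July 4, 2028.
From November 6, 2027 through December 21, 2027 inclusive is 46 days; tolling adds 46 days: July 4, 2028 + 46 days = August 19, 2028.
August 19, 2028 is Saturday; August 20, 2028 is Sunday. The next qualifying day is August 21, 2028.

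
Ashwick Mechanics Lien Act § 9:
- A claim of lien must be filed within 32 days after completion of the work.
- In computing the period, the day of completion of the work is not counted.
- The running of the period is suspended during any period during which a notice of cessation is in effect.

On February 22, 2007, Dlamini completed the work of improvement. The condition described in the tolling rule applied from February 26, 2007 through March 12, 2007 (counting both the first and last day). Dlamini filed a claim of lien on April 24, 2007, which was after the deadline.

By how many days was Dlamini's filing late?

14 days

32 days after February 22, 2007 is March 26, 2007.
From February 26, 2007 through March 12, 2007 inclusive is 15 days; tolling adds 15 days: March 26, 2007 + 15 days = April 10, 2007.
The deadline is April 10, 2007; from April 10, 2007 to April 24, 2007 is 14 days.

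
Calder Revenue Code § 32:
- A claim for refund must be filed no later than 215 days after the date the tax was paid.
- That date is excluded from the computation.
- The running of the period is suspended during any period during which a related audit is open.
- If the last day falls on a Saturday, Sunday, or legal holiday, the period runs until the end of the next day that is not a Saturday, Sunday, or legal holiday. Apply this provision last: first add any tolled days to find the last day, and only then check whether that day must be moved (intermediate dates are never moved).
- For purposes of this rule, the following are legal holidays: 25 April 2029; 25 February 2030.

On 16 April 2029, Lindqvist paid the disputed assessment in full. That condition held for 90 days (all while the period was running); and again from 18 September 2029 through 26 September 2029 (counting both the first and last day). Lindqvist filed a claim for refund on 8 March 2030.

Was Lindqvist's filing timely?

No

215 days after 16 April 2029 is November 17, 2029.
Tolling adds 90 days: November 17, 2029 + 90 days = February 15, 2030.
From September 18, 2029 through September 26, 2029 inclusive is 9 days; tolling adds 9 days: February 15, 2030 + 9 days = February 24, 2030.
February 24, 2030 is Sunday; February 25, 2030 is a listed holiday. The next qualifying day is February 26, 2030.
The deadline is February 26, 2030; the filing on March 8, 2030 is after that date.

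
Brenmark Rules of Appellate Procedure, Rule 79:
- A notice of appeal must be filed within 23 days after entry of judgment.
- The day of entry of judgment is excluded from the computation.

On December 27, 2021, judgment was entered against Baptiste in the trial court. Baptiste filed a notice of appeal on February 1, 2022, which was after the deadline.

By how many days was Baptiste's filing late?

23 days after December 27, 2021 is January 19, 2022.
The deadline is January 19, 2022; from January 19, 2022 to February 1, 2022 is 13 days.

13 days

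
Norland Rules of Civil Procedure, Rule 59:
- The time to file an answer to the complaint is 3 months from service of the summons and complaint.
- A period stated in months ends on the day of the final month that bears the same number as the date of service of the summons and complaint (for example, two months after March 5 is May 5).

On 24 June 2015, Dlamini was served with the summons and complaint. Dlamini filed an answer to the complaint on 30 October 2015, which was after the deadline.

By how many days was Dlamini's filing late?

36 days

3 months after 24 June 2015 is September 24, 2015.
The deadline is September 24, 2015; from September 24, 2015 to October 30, 2015 is 36 days.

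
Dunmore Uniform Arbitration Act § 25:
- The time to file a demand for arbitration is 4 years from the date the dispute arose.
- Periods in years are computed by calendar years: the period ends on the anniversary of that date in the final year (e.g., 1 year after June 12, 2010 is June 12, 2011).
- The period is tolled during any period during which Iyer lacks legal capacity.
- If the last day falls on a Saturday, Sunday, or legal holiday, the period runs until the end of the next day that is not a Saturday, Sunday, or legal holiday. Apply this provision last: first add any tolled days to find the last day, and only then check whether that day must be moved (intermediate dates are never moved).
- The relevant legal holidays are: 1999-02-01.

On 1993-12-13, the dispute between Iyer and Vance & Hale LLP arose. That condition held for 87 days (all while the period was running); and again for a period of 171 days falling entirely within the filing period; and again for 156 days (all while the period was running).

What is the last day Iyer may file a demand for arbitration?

4 years after 1993-12-13 is December 13, 1997.
Tolling adds 87 days: December 13, 1997 + 87 days = March 10, 1998.
Tolling adds 171 days: March 10, 1998 + 171 days = August 28, 1998.
Tolling adds 156 days: August 28, 1998 + 156 days = January 31, 1999.
January 31, 1999 is Sunday; February 1, 1999 is a listed holiday. The next qualifying day is February 2, 1999.

February 2, 1999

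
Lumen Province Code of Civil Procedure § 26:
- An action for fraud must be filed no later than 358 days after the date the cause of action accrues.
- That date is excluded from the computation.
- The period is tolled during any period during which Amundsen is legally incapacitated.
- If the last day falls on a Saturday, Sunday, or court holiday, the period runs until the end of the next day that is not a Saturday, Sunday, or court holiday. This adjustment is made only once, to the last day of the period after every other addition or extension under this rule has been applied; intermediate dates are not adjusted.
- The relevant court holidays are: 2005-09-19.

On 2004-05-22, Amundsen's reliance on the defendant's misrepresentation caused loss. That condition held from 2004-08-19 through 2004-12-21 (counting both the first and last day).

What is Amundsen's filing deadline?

September 20, 2005

358 days after 2004-05-22 is May 15, 2005.
From August 19, 2004 through December 21, 2004 inclusive is 125 days; tolling adds 125 days: May 15, 2005 + 125 days = September 17, 2005.
September 17, 2005 is Saturday; September 18, 2005 is Sunday; September 19, 2005 is a listed holiday. The next qualifying day is September 20, 2005.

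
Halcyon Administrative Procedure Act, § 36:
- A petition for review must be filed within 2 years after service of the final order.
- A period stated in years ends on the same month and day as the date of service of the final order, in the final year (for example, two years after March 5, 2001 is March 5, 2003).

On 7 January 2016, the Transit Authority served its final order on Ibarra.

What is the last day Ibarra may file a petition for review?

2 years after 7 January 2016 is January 7, 2018.

January 7, 2018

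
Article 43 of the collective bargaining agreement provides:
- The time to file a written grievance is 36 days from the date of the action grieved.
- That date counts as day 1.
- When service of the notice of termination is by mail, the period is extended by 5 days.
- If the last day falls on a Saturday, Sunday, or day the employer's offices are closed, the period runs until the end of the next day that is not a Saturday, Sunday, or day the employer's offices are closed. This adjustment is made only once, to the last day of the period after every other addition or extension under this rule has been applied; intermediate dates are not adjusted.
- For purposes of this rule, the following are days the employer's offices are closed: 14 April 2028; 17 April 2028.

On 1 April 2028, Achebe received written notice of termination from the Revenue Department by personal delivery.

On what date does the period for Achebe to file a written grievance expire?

May 8, 2028

Counting 1 April 2028 as day 1, day 36 is May 6, 2028.
Service was not by mail, so no mail extension applies.
May 6, 2028 is Saturday; May 7, 2028 is Sunday. The next qualifying day is May 8, 2028.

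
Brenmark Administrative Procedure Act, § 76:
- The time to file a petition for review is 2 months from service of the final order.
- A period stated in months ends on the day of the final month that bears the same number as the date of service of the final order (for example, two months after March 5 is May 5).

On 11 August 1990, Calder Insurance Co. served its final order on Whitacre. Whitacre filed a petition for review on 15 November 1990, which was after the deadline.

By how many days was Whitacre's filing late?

2 months after 11 August 1990 is October 11, 1990.
The deadline is October 11, 1990; from October 11, 1990 to November 15, 1990 is 35 days.

35 days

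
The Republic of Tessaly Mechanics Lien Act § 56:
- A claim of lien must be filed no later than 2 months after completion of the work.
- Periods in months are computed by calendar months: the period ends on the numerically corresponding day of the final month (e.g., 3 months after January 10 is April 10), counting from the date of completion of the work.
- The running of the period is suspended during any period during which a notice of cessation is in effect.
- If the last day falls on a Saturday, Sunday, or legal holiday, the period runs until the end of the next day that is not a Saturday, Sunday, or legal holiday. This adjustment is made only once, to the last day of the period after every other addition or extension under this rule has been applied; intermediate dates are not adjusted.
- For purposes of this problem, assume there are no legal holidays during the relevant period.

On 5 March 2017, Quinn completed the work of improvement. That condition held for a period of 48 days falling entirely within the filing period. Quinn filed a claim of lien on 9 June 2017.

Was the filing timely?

2 months after 5 March 2017 is May 5, 2017.
Tolling adds 48 days: May 5, 2017 + 48 days = June 22, 2017.
June 22, 2017 is a Thursday and not a legal holiday, so no extension applies.
The deadline is June 22, 2017; the filing on June 9, 2017 is on or before that date.

Yes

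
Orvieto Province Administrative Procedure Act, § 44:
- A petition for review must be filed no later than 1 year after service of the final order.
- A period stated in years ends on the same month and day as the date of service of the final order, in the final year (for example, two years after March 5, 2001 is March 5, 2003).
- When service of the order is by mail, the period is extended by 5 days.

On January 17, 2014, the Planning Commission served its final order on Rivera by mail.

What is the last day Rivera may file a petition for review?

1 year after January 17, 2014 is January 17, 2015.
Service was by mail, adding 5 days: January 17, 2015 + 5 days = January 22, 2015.

January 22, 2015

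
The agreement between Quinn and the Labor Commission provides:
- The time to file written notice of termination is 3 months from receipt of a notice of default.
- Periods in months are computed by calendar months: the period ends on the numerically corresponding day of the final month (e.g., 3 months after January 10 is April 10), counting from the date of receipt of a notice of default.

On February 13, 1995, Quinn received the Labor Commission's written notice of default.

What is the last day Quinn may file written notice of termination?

3 months after February 13, 1995 is May 13, 1995.

May 13, 1995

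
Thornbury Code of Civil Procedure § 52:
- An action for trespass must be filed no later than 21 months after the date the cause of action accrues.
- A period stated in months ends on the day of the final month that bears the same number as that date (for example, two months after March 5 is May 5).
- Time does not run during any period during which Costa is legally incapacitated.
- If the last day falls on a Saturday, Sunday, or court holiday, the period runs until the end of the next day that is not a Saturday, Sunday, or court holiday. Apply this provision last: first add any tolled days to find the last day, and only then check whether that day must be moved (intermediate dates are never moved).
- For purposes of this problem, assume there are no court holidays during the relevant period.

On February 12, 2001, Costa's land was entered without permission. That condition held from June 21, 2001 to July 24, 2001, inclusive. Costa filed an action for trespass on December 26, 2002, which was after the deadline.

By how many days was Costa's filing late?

10 days

21 months after February 12, 2001 is November 12, 2002.
From June 21, 2001 through July 24, 2001 inclusive is 34 days; tolling adds 34 days: November 12, 2002 + 34 days = December 16, 2002.
December 16, 2002 is a Monday and not a court holiday, so no extension applies.
The deadline is December 16, 2002; from December 16, 2002 to December 26, 2002 is 10 days.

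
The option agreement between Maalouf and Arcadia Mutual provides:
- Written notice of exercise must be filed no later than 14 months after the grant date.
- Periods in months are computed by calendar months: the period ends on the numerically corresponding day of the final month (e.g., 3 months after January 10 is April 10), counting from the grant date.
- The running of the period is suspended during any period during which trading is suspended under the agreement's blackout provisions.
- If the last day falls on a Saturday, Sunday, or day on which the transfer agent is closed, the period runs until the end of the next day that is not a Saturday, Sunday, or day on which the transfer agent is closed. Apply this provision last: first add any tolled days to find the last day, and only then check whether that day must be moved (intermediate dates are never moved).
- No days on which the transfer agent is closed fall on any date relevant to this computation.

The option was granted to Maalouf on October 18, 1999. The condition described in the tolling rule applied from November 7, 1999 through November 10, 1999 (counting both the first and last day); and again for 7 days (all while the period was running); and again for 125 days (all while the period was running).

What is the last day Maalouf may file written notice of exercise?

May 3, 2001

14 months after October 18, 1999 is December 18, 2000.
From November 7, 1999 through November 10, 1999 inclusive is 4 days; tolling adds 4 days: December 18, 2000 + 4 days = December 22, 2000.
Tolling adds 7 days: December 22, 2000 + 7 days = December 29, 2000.
Tolling adds 125 days: December 29, 2000 + 125 days = May 3, 2001.
May 3, 2001 is a Thursday and not a day on which the transfer agent is closed, so no extension applies.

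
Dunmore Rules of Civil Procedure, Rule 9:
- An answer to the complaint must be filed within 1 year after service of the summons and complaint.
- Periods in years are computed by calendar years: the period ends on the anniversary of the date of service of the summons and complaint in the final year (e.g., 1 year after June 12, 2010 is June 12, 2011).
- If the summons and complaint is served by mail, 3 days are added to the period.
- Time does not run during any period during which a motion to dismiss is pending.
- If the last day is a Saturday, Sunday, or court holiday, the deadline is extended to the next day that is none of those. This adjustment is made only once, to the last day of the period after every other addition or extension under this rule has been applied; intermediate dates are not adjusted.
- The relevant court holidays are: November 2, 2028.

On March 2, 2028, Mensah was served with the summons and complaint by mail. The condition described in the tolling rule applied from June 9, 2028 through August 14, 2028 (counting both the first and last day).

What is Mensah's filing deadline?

May 11, 2029

1 year after March 2, 2028 is March 2, 2029.
Service was by mail, adding 3 days: March 2, 2029 + 3 days = March 5, 2029.
From June 9, 2028 through August 14, 2028 inclusive is 67 days; tolling adds 67 days: March 5, 2029 + 67 days = May 11, 2029.
May 11, 2029 is a Friday and not a court holiday, so no extension applies.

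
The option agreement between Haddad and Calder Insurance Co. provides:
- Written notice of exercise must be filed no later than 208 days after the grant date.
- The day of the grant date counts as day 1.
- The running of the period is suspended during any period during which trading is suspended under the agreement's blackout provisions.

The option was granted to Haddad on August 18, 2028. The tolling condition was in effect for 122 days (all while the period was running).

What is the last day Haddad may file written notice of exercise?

Counting August 18, 2028 as day 1, day 208 is March 13, 2029.
Tolling adds 122 days: March 13, 2029 + 122 days = July 13, 2029.

July 13, 2029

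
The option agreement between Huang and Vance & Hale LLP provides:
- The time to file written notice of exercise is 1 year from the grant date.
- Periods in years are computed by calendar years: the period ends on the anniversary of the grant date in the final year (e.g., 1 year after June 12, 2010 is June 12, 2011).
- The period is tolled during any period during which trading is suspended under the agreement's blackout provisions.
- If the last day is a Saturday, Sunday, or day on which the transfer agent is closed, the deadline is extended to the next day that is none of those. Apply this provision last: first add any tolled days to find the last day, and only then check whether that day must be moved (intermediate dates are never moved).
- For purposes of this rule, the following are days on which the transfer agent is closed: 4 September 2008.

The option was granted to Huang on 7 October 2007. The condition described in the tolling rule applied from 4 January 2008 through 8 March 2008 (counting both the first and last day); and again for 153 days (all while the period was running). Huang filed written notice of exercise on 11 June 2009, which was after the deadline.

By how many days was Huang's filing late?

1 year after 7 October 2007 is October 7, 2008.
From January 4, 2008 through March 8, 2008 inclusive is 65 days; tolling adds 65 days: October 7, 2008 + 65 days = December 11, 2008.
Tolling adds 153 days: December 11, 2008 + 153 days = May 13, 2009.
May 13, 2009 is a Wednesday and not a day on which the transfer agent is closed, so no extension applies.
The deadline is May 13, 2009; from May 13, 2009 to June 11, 2009 is 29 days.

29 days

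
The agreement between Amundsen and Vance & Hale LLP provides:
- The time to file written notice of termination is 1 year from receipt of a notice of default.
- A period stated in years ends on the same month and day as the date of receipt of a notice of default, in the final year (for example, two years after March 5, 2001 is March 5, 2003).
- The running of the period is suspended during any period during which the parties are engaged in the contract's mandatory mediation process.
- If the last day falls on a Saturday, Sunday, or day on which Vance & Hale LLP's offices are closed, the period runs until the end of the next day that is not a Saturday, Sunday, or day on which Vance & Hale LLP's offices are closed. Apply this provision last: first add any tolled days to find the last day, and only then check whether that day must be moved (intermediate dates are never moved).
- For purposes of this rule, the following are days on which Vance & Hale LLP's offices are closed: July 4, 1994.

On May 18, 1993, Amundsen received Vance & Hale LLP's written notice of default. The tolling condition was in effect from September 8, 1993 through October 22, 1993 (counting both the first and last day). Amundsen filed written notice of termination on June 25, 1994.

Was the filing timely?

1 year after May 18, 1993 is May 18, 1994.
From September 8, 1993 through October 22, 1993 inclusive is 45 days; tolling adds 45 days: May 18, 1994 + 45 days = July 2, 1994.
July 2, 1994 is Saturday; July 3, 1994 is Sunday; July 4, 1994 is a listed holiday. The next qualifying day is July 5, 1994.
The deadline is July 5, 1994; the filing on June 25, 1994 is on or before that date.

Yes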